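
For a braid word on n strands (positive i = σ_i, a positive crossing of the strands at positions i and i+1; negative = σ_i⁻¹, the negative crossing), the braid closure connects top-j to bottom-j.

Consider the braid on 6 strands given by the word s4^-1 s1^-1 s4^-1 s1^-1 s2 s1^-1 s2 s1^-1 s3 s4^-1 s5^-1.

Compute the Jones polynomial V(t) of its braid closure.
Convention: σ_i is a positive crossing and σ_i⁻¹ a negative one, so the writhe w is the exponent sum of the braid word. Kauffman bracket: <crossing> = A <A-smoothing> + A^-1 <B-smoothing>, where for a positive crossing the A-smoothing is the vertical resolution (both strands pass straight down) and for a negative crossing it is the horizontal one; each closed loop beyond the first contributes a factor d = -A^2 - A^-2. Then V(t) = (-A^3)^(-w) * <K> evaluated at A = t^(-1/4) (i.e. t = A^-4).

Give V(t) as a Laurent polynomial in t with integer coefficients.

The presented braid s4^-1 s1^-1 s4^-1 s1^-1 s2 s1^-1 s2 s1^-1 s3 s4^-1 s5^-1 on 6 strands reduces by inverse Markov moves (closure unchanged at each step):
  Destabilize: the word has the form β·s5^-1 where s5^-1 occurs only as the final letter (β ∈ B_5); drop it and the last strand → 5 strands.
Reduced to β = s4^-1 s1^-1 s4^-1 s1^-1 s2 s1^-1 s2 s1^-1 s3 s4^-1 on 5 strands, 10 crossings.
Compute on β:
Braid: s4^-1 s1^-1 s4^-1 s1^-1 s2 s1^-1 s2 s1^-1 s3 s4^-1 on 5 strands, 10 crossings.
Writhe w = (#positive) - (#negative) = 3 - 7 = -4.
Computing the Kauffman bracket via state sum. There are 2^10 = 1024 states.
For each crossing: s=0 is the vertical smoothing, s=1 horizontal. Crossing k contributes A^(sign_k * (1 - 2*s_k)); loop factor d = -A^2 - A^-2.
Tabulate the states by total A-exponent and number of loops L (A-exp: L × count):
  A^10: L=8 ×1
  A^8: L=7 ×10
  A^6: L=6 ×45
  A^4: L=5 ×118, L=7 ×2
  A^2: L=4 ×195, L=6 ×15
  A^0: L=3 ×203, L=5 ×49
  A^-2: L=2 ×123, L=4 ×85, L=6 ×2
  A^-4: L=1 ×33, L=3 ×78, L=5 ×9
  A^-6: L=2 ×29, L=4 ×16
  A^-8: L=3 ×9, L=5 ×1
  A^-10: L=4 ×1
Each group contributes A^e * Σ count * d^(L-1):
Powers of d = -A^2 - A^-2: d^2 = A^4 + 2 + A^-4; d^3 = -A^6 - 3*A^2 - 3*A^-2 - A^-6; d^4 = A^8 + 4*A^4 + 6 + 4*A^-4 + A^-8; d^5 = -A^10 - 5*A^6 - 10*A^2 - 10*A^-2 - 5*A^-6 - A^-10; d^6 = A^12 + 6*A^8 + 15*A^4 + 20 + 15*A^-4 + 6*A^-8 + A^-12; d^7 = -A^14 - 7*A^10 - 21*A^6 - 35*A^2 - 35*A^-2 - 21*A^-6 - 7*A^-10 - A^-14.
  A^10 * (d^7) = -A^24 - 7*A^20 - 21*A^16 - 35*A^12 - 35*A^8 - 21*A^4 - 7 - A^-4
  A^8 * (10*d^6) = 10*A^20 + 60*A^16 + 150*A^12 + 200*A^8 + 150*A^4 + 60 + 10*A^-4
  A^6 * (45*d^5) = -45*A^16 - 225*A^12 - 450*A^8 - 450*A^4 - 225 - 45*A^-4
  A^4 * (118*d^4 + 2*d^6) = 2*A^16 + 130*A^12 + 502*A^8 + 748*A^4 + 502 + 130*A^-4 + 2*A^-8
  A^2 * (195*d^3 + 15*d^5) = -15*A^12 - 270*A^8 - 735*A^4 - 735 - 270*A^-4 - 15*A^-8
  A^0 * (203*d^2 + 49*d^4) = 49*A^8 + 399*A^4 + 700 + 399*A^-4 + 49*A^-8
  A^-2 * (123*d + 85*d^3 + 2*d^5) = -2*A^8 - 95*A^4 - 398 - 398*A^-4 - 95*A^-8 - 2*A^-12
  A^-4 * (33 + 78*d^2 + 9*d^4) = 9*A^4 + 114 + 243*A^-4 + 114*A^-8 + 9*A^-12
  A^-6 * (29*d + 16*d^3) = -16 - 77*A^-4 - 77*A^-8 - 16*A^-12
  A^-8 * (9*d^2 + d^4) = 1 + 13*A^-4 + 24*A^-8 + 13*A^-12 + A^-16
  A^-10 * (d^3) = -A^-4 - 3*A^-8 - 3*A^-12 - A^-16
Summing the groups: <K> = -A^24 + 3*A^20 - 4*A^16 + 5*A^12 - 6*A^8 + 5*A^4 - 4 + 3*A^-4 - A^-8 + A^-12
Normalise by the writhe: (-A^3)^(-w) = (-A^3)^(4) = A^12, so f(A) = A^12 * <K> = -A^36 + 3*A^32 - 4*A^28 + 5*A^24 - 6*A^20 + 5*A^16 - 4*A^12 + 3*A^8 - A^4 + 1.
Substitute A = t^(-1/4), i.e. A^e → t^(-e/4): V(t) = 1 - t^-1 + 3*t^-2 - 4*t^-3 + 5*t^-4 - 6*t^-5 + 5*t^-6 - 4*t^-7 + 3*t^-8 - t^-9

Answer: 1 - t^-1 + 3*t^-2 - 4*t^-3 + 5*t^-4 - 6*t^-5 + 5*t^-6 - 4*t^-7 + 3*t^-8 - t^-9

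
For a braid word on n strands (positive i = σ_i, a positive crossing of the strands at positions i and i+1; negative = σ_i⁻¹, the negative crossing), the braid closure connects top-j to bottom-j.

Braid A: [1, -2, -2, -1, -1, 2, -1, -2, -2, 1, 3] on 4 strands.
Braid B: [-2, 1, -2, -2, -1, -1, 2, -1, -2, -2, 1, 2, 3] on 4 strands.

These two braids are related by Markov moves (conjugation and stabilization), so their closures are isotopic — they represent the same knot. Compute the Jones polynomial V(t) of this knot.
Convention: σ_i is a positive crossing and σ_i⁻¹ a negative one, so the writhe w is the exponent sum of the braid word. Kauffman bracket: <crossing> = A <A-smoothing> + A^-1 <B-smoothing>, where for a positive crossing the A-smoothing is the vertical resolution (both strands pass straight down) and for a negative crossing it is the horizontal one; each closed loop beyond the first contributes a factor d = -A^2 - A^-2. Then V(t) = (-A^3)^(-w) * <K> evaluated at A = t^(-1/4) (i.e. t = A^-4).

Markov-equivalent braids have isotopic closures, hence identical knot invariants. Strip the Markov moves from each word to reach a common short braid β, then compute V(t) once on β.
Braid A: s1 s2^-1 s2^-1 s1^-1 s1^-1 s2 s1^-1 s2^-1 s2^-1 s1 s3 on 4 strands reduces by inverse Markov moves (closure unchanged at each step):
  Destabilize: the word has the form β·s3 where s3 occurs only as the final letter (β ∈ B_3); drop it and the last strand → 3 strands.
Reduced to β = s1 s2^-1 s2^-1 s1^-1 s1^-1 s2 s1^-1 s2^-1 s2^-1 s1 on 3 strands, 10 crossings.
Braid B: s2^-1 s1 s2^-1 s2^-1 s1^-1 s1^-1 s2 s1^-1 s2^-1 s2^-1 s1 s2 s3 on 4 strands reduces by inverse Markov moves (closure unchanged at each step):
  Destabilize: the word has the form β·s3 where s3 occurs only as the final letter (β ∈ B_3); drop it and the last strand → 3 strands.
  Deconjugate: the word is γ·β·γ⁻¹ with γ = s2^-1 (prefix) and γ⁻¹ = s2 (suffix); strip both.
Reduced to β = s1 s2^-1 s2^-1 s1^-1 s1^-1 s2 s1^-1 s2^-1 s2^-1 s1 on 3 strands, 10 crossings.
Both give the same β = s1 s2^-1 s2^-1 s1^-1 s1^-1 s2 s1^-1 s2^-1 s2^-1 s1 on 3 strands, so one state sum suffices:
Braid: s1 s2^-1 s2^-1 s1^-1 s1^-1 s2 s1^-1 s2^-1 s2^-1 s1 on 3 strands, 10 crossings.
Writhe w = (#positive) - (#negative) = 3 - 7 = -4.
State-sum expansion of <K>. There are 2^10 = 1024 states.
Each crossing splits two ways (0=vertical, 1=horizontal). The state's weight is A^(#A-smoothings - #B-smoothings) * d^(loops - 1).
Tabulate the states by total A-exponent and number of loops L (A-exp: L × count):
  A^10: L=6 ×1
  A^8: L=5 ×10
  A^6: L=4 ×43, L=6 ×2
  A^4: L=3 ×98, L=5 ×22
  A^2: L=2 ×118, L=4 ×88, L=6 ×4
  A^0: L=1 ×60, L=3 ×162, L=5 ×30
  A^-2: L=2 ×128, L=4 ×79, L=6 ×3
  A^-4: L=1 ×23, L=3 ×84, L=5 ×13
  A^-6: L=2 ×27, L=4 ×18
  A^-8: L=1 ×2, L=3 ×8
  A^-10: L=2 ×1
Each group contributes A^e * Σ count * d^(L-1):
Powers of d = -A^2 - A^-2: d^2 = A^4 + 2 + A^-4; d^3 = -A^6 - 3*A^2 - 3*A^-2 - A^-6; d^4 = A^8 + 4*A^4 + 6 + 4*A^-4 + A^-8; d^5 = -A^10 - 5*A^6 - 10*A^2 - 10*A^-2 - 5*A^-6 - A^-10.
  A^10 * (d^5) = -A^20 - 5*A^16 - 10*A^12 - 10*A^8 - 5*A^4 - 1
  A^8 * (10*d^4) = 10*A^16 + 40*A^12 + 60*A^8 + 40*A^4 + 10
  A^6 * (43*d^3 + 2*d^5) = -2*A^16 - 53*A^12 - 149*A^8 - 149*A^4 - 53 - 2*A^-4
  A^4 * (98*d^2 + 22*d^4) = 22*A^12 + 186*A^8 + 328*A^4 + 186 + 22*A^-4
  A^2 * (118*d + 88*d^3 + 4*d^5) = -4*A^12 - 108*A^8 - 422*A^4 - 422 - 108*A^-4 - 4*A^-8
  A^0 * (60 + 162*d^2 + 30*d^4) = 30*A^8 + 282*A^4 + 564 + 282*A^-4 + 30*A^-8
  A^-2 * (128*d + 79*d^3 + 3*d^5) = -3*A^8 - 94*A^4 - 395 - 395*A^-4 - 94*A^-8 - 3*A^-12
  A^-4 * (23 + 84*d^2 + 13*d^4) = 13*A^4 + 136 + 269*A^-4 + 136*A^-8 + 13*A^-12
  A^-6 * (27*d + 18*d^3) = -18 - 81*A^-4 - 81*A^-8 - 18*A^-12
  A^-8 * (2 + 8*d^2) = 8*A^-4 + 18*A^-8 + 8*A^-12
  A^-10 * (d) = -A^-8 - A^-12
Summing the groups: <K> = -A^20 + 3*A^16 - 5*A^12 + 6*A^8 - 7*A^4 + 7 - 5*A^-4 + 4*A^-8 - A^-12
Normalise by the writhe: (-A^3)^(-w) = (-A^3)^(4) = A^12, so f(A) = A^12 * <K> = -A^32 + 3*A^28 - 5*A^24 + 6*A^20 - 7*A^16 + 7*A^12 - 5*A^8 + 4*A^4 - 1.
Substitute A = t^(-1/4), i.e. A^e → t^(-e/4): V(t) = -1 + 4*t^-1 - 5*t^-2 + 7*t^-3 - 7*t^-4 + 6*t^-5 - 5*t^-6 + 3*t^-7 - t^-8

Answer: -1 + 4*t^-1 - 5*t^-2 + 7*t^-3 - 7*t^-4 + 6*t^-5 - 5*t^-6 + 3*t^-7 - t^-8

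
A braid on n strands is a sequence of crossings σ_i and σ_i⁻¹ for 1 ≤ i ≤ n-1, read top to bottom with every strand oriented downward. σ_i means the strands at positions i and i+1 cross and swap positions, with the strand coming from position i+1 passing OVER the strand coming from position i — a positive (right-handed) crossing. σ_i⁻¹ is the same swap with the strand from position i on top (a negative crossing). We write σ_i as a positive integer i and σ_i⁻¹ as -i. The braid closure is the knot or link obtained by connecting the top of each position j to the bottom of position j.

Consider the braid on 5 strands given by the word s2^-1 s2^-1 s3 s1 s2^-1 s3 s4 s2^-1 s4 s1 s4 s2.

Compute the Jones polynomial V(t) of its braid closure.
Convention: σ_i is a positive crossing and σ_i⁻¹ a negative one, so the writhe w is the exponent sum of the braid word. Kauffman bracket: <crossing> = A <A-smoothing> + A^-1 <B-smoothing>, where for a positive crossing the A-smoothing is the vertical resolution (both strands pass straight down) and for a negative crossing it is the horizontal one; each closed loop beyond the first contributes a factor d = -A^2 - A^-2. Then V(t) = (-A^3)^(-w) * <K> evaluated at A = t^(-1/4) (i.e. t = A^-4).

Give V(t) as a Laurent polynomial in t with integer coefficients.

-t^8 + 3*t^7 - 5*t^6 + 8*t^5 - 10*t^4 + 10*t^3 - 10*t^2 + 8*t - 4 + 3*t^-1 - t^-2

Derivation:
The presented braid s2^-1 s2^-1 s3 s1 s2^-1 s3 s4 s2^-1 s4 s1 s4 s2 on 5 strands reduces by inverse Markov moves (closure unchanged at each step):
  Deconjugate: the word is γ·β·γ⁻¹ with γ = s2^-1 (prefix) and γ⁻¹ = s2 (suffix); strip both.
Reduced to β = s2^-1 s3 s1 s2^-1 s3 s4 s2^-1 s4 s1 s4 on 5 strands, 10 crossings.
Compute on β:
Braid: s2^-1 s3 s1 s2^-1 s3 s4 s2^-1 s4 s1 s4 on 5 strands, 10 crossings.
Writhe w = (#positive) - (#negative) = 7 - 3 = 4.
State-sum expansion of <K>. There are 2^10 = 1024 states.
For each crossing: s=0 is the vertical smoothing, s=1 horizontal. Crossing k contributes A^(sign_k * (1 - 2*s_k)); loop factor d = -A^2 - A^-2.
Tabulate the states by total A-exponent and number of loops L (A-exp: L × count):
  A^10: L=6 ×1
  A^8: L=5 ×10
  A^6: L=4 ×42, L=6 ×3
  A^4: L=3 ×95, L=5 ×24, L=7 ×1
  A^2: L=2 ×117, L=4 ×86, L=6 ×7
  A^0: L=1 ×63, L=3 ×157, L=5 ×32
  A^-2: L=2 ×120, L=4 ×87, L=6 ×3
  A^-4: L=3 ×99, L=5 ×21
  A^-6: L=4 ×43, L=6 ×2
  A^-8: L=5 ×10
  A^-10: L=6 ×1
Each group contributes A^e * Σ count * d^(L-1):
Powers of d = -A^2 - A^-2: d^2 = A^4 + 2 + A^-4; d^3 = -A^6 - 3*A^2 - 3*A^-2 - A^-6; d^4 = A^8 + 4*A^4 + 6 + 4*A^-4 + A^-8; d^5 = -A^10 - 5*A^6 - 10*A^2 - 10*A^-2 - 5*A^-6 - A^-10; d^6 = A^12 + 6*A^8 + 15*A^4 + 20 + 15*A^-4 + 6*A^-8 + A^-12.
  A^10 * (d^5) = -A^20 - 5*A^16 - 10*A^12 - 10*A^8 - 5*A^4 - 1
  A^8 * (10*d^4) = 10*A^16 + 40*A^12 + 60*A^8 + 40*A^4 + 10
  A^6 * (42*d^3 + 3*d^5) = -3*A^16 - 57*A^12 - 156*A^8 - 156*A^4 - 57 - 3*A^-4
  A^4 * (95*d^2 + 24*d^4 + d^6) = A^16 + 30*A^12 + 206*A^8 + 354*A^4 + 206 + 30*A^-4 + A^-8
  A^2 * (117*d + 86*d^3 + 7*d^5) = -7*A^12 - 121*A^8 - 445*A^4 - 445 - 121*A^-4 - 7*A^-8
  A^0 * (63 + 157*d^2 + 32*d^4) = 32*A^8 + 285*A^4 + 569 + 285*A^-4 + 32*A^-8
  A^-2 * (120*d + 87*d^3 + 3*d^5) = -3*A^8 - 102*A^4 - 411 - 411*A^-4 - 102*A^-8 - 3*A^-12
  A^-4 * (99*d^2 + 21*d^4) = 21*A^4 + 183 + 324*A^-4 + 183*A^-8 + 21*A^-12
  A^-6 * (43*d^3 + 2*d^5) = -2*A^4 - 53 - 149*A^-4 - 149*A^-8 - 53*A^-12 - 2*A^-16
  A^-8 * (10*d^4) = 10 + 40*A^-4 + 60*A^-8 + 40*A^-12 + 10*A^-16
  A^-10 * (d^5) = -1 - 5*A^-4 - 10*A^-8 - 10*A^-12 - 5*A^-16 - A^-20
Summing the groups: <K> = -A^20 + 3*A^16 - 4*A^12 + 8*A^8 - 10*A^4 + 10 - 10*A^-4 + 8*A^-8 - 5*A^-12 + 3*A^-16 - A^-20
Normalise by the writhe: (-A^3)^(-w) = (-A^3)^(-4) = A^-12, so f(A) = A^-12 * <K> = -A^8 + 3*A^4 - 4 + 8*A^-4 - 10*A^-8 + 10*A^-12 - 10*A^-16 + 8*A^-20 - 5*A^-24 + 3*A^-28 - A^-32.
Substitute A = t^(-1/4), i.e. A^e → t^(-e/4): V(t) = -t^8 + 3*t^7 - 5*t^6 + 8*t^5 - 10*t^4 + 10*t^3 - 10*t^2 + 8*t - 4 + 3*t^-1 - t^-2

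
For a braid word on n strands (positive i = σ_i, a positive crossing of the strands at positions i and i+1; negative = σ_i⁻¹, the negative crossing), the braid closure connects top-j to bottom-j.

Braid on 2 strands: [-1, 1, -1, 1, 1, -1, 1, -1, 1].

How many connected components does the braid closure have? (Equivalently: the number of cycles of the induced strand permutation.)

Track the strand permutation on 2 strands, starting from identity.
  step 1: s1^-1 swaps positions 1,2 -> [2 1]
  step 2: s1 swaps positions 1,2 -> [1 2]
  step 3: s1^-1 swaps positions 1,2 -> [2 1]
  step 4: s1 swaps positions 1,2 -> [1 2]
  step 5: s1 swaps positions 1,2 -> [2 1]
  step 6: s1^-1 swaps positions 1,2 -> [1 2]
  step 7: s1 swaps positions 1,2 -> [2 1]
  step 8: s1^-1 swaps positions 1,2 -> [1 2]
  step 9: s1 swaps positions 1,2 -> [2 1]
Final permutation (position -> original strand): [2 1]
Closure components = cycle count of this permutation = 1.

Answer: 1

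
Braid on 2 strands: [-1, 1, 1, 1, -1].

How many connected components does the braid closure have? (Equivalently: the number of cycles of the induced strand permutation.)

Track the strand permutation on 2 strands, starting from identity.
  step 1: s1^-1 swaps positions 1,2 -> [2 1]
  step 2: s1 swaps positions 1,2 -> [1 2]
  step 3: s1 swaps positions 1,2 -> [2 1]
  step 4: s1 swaps positions 1,2 -> [1 2]
  step 5: s1^-1 swaps positions 1,2 -> [2 1]
Final permutation (position -> original strand): [2 1]
Closure components = cycle count of this permutation = 1.

Answer: 1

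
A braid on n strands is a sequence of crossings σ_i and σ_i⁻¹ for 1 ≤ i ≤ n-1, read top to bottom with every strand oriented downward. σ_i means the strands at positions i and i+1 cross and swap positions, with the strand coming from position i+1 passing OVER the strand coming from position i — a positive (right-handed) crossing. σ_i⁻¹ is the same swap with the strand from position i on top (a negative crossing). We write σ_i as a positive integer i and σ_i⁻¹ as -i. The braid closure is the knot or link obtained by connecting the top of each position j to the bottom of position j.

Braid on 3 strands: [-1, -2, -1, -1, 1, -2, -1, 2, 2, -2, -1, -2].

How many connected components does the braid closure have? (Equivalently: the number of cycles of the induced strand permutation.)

1

Derivation:
Track the strand permutation on 3 strands, starting from identity.
  step 1: s1^-1 swaps positions 1,2 -> [2 1 3]
  step 2: s2^-1 swaps positions 2,3 -> [2 3 1]
  step 3: s1^-1 swaps positions 1,2 -> [3 2 1]
  step 4: s1^-1 swaps positions 1,2 -> [2 3 1]
  step 5: s1 swaps positions 1,2 -> [3 2 1]
  step 6: s2^-1 swaps positions 2,3 -> [3 1 2]
  step 7: s1^-1 swaps positions 1,2 -> [1 3 2]
  step 8: s2 swaps positions 2,3 -> [1 2 3]
  step 9: s2 swaps positions 2,3 -> [1 3 2]
  step 10: s2^-1 swaps positions 2,3 -> [1 2 3]
  step 11: s1^-1 swaps positions 1,2 -> [2 1 3]
  step 12: s2^-1 swaps positions 2,3 -> [2 3 1]
Final permutation (position -> original strand): [2 3 1]
Closure components = cycle count of this permutation = 1.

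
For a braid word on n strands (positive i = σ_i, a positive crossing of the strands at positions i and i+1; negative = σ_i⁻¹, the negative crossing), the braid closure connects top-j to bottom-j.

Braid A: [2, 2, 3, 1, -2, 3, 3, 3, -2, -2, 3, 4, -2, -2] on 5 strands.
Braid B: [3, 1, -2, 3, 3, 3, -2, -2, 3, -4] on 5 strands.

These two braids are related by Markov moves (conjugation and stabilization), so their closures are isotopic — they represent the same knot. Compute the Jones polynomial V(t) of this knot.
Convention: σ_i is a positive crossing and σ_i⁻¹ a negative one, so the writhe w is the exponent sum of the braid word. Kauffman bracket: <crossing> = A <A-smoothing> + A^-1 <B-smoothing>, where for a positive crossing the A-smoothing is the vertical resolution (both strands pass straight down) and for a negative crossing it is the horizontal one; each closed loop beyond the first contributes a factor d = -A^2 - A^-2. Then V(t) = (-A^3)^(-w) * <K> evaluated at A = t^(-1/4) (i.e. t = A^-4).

-t^6 + 2*t^5 - 4*t^4 + 5*t^3 - 4*t^2 + 5*t - 3 + 2*t^-1 - t^-2

Derivation:
Markov-equivalent braids have isotopic closures, hence identical knot invariants. Strip the Markov moves from each word to reach a common short braid β, then compute V(t) once on β.
Braid A: s2 s2 s3 s1 s2^-1 s3 s3 s3 s2^-1 s2^-1 s3 s4 s2^-1 s2^-1 on 5 strands reduces by inverse Markov moves (closure unchanged at each step):
  Deconjugate: the word is γ·β·γ⁻¹ with γ = s2 s2 (prefix) and γ⁻¹ = s2^-1 s2^-1 (suffix); strip both.
  Destabilize: the word has the form β·s4 where s4 occurs only as the final letter (β ∈ B_4); drop it and the last strand → 4 strands.
Reduced to β = s3 s1 s2^-1 s3 s3 s3 s2^-1 s2^-1 s3 on 4 strands, 9 crossings.
Braid B: s3 s1 s2^-1 s3 s3 s3 s2^-1 s2^-1 s3 s4^-1 on 5 strands reduces by inverse Markov moves (closure unchanged at each step):
  Destabilize: the word has the form β·s4^-1 where s4^-1 occurs only as the final letter (β ∈ B_4); drop it and the last strand → 4 strands.
Reduced to β = s3 s1 s2^-1 s3 s3 s3 s2^-1 s2^-1 s3 on 4 strands, 9 crossings.
Both give the same β = s3 s1 s2^-1 s3 s3 s3 s2^-1 s2^-1 s3 on 4 strands, so one state sum suffices:
Braid: s3 s1 s2^-1 s3 s3 s3 s2^-1 s2^-1 s3 on 4 strands, 9 crossings.
Writhe w = (#positive) - (#negative) = 6 - 3 = 3.
Computing the Kauffman bracket via state sum. There are 2^9 = 512 states.
Smooth each crossing (0=||, 1=⌣⌢); contribution A^(Σ sign_k(1-2s_k)) * d^(L-1).
Tabulate the states by total A-exponent and number of loops L (A-exp: L × count):
  A^9: L=5 ×1
  A^7: L=4 ×9
  A^5: L=3 ×32, L=5 ×4
  A^3: L=2 ×51, L=4 ×32, L=6 ×1
  A^1: L=1 ×27, L=3 ×81, L=5 ×18
  A^-1: L=2 ×53, L=4 ×67, L=6 ×6
  A^-3: L=3 ×50, L=5 ×33, L=7 ×1
  A^-5: L=4 ×27, L=6 ×9
  A^-7: L=5 ×8, L=7 ×1
  A^-9: L=6 ×1
Each group contributes A^e * Σ count * d^(L-1):
Powers of d = -A^2 - A^-2: d^2 = A^4 + 2 + A^-4; d^3 = -A^6 - 3*A^2 - 3*A^-2 - A^-6; d^4 = A^8 + 4*A^4 + 6 + 4*A^-4 + A^-8; d^5 = -A^10 - 5*A^6 - 10*A^2 - 10*A^-2 - 5*A^-6 - A^-10; d^6 = A^12 + 6*A^8 + 15*A^4 + 20 + 15*A^-4 + 6*A^-8 + A^-12.
  A^9 * (d^4) = A^17 + 4*A^13 + 6*A^9 + 4*A^5 + A
  A^7 * (9*d^3) = -9*A^13 - 27*A^9 - 27*A^5 - 9*A
  A^5 * (32*d^2 + 4*d^4) = 4*A^13 + 48*A^9 + 88*A^5 + 48*A + 4*A^-3
  A^3 * (51*d + 32*d^3 + d^5) = -A^13 - 37*A^9 - 157*A^5 - 157*A - 37*A^-3 - A^-7
  A^1 * (27 + 81*d^2 + 18*d^4) = 18*A^9 + 153*A^5 + 297*A + 153*A^-3 + 18*A^-7
  A^-1 * (53*d + 67*d^3 + 6*d^5) = -6*A^9 - 97*A^5 - 314*A - 314*A^-3 - 97*A^-7 - 6*A^-11
  A^-3 * (50*d^2 + 33*d^4 + d^6) = A^9 + 39*A^5 + 197*A + 318*A^-3 + 197*A^-7 + 39*A^-11 + A^-15
  A^-5 * (27*d^3 + 9*d^5) = -9*A^5 - 72*A - 171*A^-3 - 171*A^-7 - 72*A^-11 - 9*A^-15
  A^-7 * (8*d^4 + d^6) = A^5 + 14*A + 47*A^-3 + 68*A^-7 + 47*A^-11 + 14*A^-15 + A^-19
  A^-9 * (d^5) = -A - 5*A^-3 - 10*A^-7 - 10*A^-11 - 5*A^-15 - A^-19
Summing the groups: <K> = A^17 - 2*A^13 + 3*A^9 - 5*A^5 + 4*A - 5*A^-3 + 4*A^-7 - 2*A^-11 + A^-15
Normalise by the writhe: (-A^3)^(-w) = (-A^3)^(-3) = -A^-9, so f(A) = -A^-9 * <K> = -A^8 + 2*A^4 - 3 + 5*A^-4 - 4*A^-8 + 5*A^-12 - 4*A^-16 + 2*A^-20 - A^-24.
Substitute A = t^(-1/4), i.e. A^e → t^(-e/4): V(t) = -t^6 + 2*t^5 - 4*t^4 + 5*t^3 - 4*t^2 + 5*t - 3 + 2*t^-1 - t^-2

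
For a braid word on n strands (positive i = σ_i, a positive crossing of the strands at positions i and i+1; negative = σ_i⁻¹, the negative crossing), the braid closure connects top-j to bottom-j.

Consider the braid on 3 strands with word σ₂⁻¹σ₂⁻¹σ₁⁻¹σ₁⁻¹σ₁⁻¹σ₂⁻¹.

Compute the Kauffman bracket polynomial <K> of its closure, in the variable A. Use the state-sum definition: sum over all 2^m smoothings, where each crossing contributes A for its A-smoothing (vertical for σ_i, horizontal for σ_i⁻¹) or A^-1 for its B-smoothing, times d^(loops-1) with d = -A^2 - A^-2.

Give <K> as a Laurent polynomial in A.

A^14 - 2*A^10 + A^6 - 2*A^2 + 2*A^-2 + A^-10

Derivation:
Braid: s2^-1 s2^-1 s1^-1 s1^-1 s1^-1 s2^-1 on 3 strands, 6 crossings.
Writhe w = (#positive) - (#negative) = 0 - 6 = -6.
Enumerate smoothing states for the bracket polynomial. There are 2^6 = 64 states.
For each crossing: s=0 is the vertical smoothing, s=1 horizontal. Crossing k contributes A^(sign_k * (1 - 2*s_k)); loop factor d = -A^2 - A^-2.
Tabulate the states by total A-exponent and number of loops L (A-exp: L × count):
  A^6: L=5 ×1
  A^4: L=4 ×6
  A^2: L=3 ×15
  A^0: L=2 ×18, L=4 ×2
  A^-2: L=1 ×9, L=3 ×6
  A^-4: L=2 ×6
  A^-6: L=3 ×1
Each group contributes A^e * Σ count * d^(L-1):
Powers of d = -A^2 - A^-2: d^2 = A^4 + 2 + A^-4; d^3 = -A^6 - 3*A^2 - 3*A^-2 - A^-6; d^4 = A^8 + 4*A^4 + 6 + 4*A^-4 + A^-8.
  A^6 * (d^4) = A^14 + 4*A^10 + 6*A^6 + 4*A^2 + A^-2
  A^4 * (6*d^3) = -6*A^10 - 18*A^6 - 18*A^2 - 6*A^-2
  A^2 * (15*d^2) = 15*A^6 + 30*A^2 + 15*A^-2
  A^0 * (18*d + 2*d^3) = -2*A^6 - 24*A^2 - 24*A^-2 - 2*A^-6
  A^-2 * (9 + 6*d^2) = 6*A^2 + 21*A^-2 + 6*A^-6
  A^-4 * (6*d) = -6*A^-2 - 6*A^-6
  A^-6 * (d^2) = A^-2 + 2*A^-6 + A^-10
Summing the groups: <K> = A^14 - 2*A^10 + A^6 - 2*A^2 + 2*A^-2 + A^-10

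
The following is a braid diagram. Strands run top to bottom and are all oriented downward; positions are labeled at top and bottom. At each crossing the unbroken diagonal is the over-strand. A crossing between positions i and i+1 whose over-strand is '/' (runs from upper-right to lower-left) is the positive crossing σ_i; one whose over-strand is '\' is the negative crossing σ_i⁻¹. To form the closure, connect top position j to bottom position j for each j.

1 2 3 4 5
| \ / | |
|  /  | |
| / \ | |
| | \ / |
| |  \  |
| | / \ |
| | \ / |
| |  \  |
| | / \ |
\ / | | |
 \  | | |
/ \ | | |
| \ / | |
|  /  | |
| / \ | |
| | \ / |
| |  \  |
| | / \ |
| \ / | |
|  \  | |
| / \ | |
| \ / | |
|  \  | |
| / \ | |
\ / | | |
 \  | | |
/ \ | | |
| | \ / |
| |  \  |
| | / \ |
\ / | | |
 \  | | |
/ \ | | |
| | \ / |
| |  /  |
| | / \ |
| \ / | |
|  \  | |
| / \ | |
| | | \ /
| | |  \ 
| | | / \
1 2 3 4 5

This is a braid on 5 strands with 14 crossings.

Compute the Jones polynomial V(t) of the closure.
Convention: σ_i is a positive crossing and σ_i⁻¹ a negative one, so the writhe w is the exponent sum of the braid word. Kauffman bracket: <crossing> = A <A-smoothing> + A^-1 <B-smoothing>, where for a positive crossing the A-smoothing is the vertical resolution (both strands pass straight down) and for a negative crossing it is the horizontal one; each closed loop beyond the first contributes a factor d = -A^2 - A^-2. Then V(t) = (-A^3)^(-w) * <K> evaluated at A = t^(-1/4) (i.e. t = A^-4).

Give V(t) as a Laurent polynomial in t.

t^-2 - t^-3 + 3*t^-4 - 3*t^-5 + 4*t^-6 - 4*t^-7 + 2*t^-8 - 2*t^-9 + t^-10

Derivation:
Reading the diagram top to bottom ('/'-over between positions i,i+1 = s_i, '\'-over = s_i^-1): braid word = s2 s3^-1 s3^-1 s1^-1 s2 s3^-1 s2^-1 s2^-1 s1^-1 s3^-1 s1^-1 s3 s2^-1 s4^-1.
The presented braid s2 s3^-1 s3^-1 s1^-1 s2 s3^-1 s2^-1 s2^-1 s1^-1 s3^-1 s1^-1 s3 s2^-1 s4^-1 on 5 strands reduces by inverse Markov moves (closure unchanged at each step):
  Destabilize: the word has the form β·s4^-1 where s4^-1 occurs only as the final letter (β ∈ B_4); drop it and the last strand → 4 strands.
  Deconjugate: the word is γ·β·γ⁻¹ with γ = s2 s3^-1 (prefix) and γ⁻¹ = s3 s2^-1 (suffix); strip both.
Reduced to β = s3^-1 s1^-1 s2 s3^-1 s2^-1 s2^-1 s1^-1 s3^-1 s1^-1 on 4 strands, 9 crossings.
Compute on β:
Braid: s3^-1 s1^-1 s2 s3^-1 s2^-1 s2^-1 s1^-1 s3^-1 s1^-1 on 4 strands, 9 crossings.
Writhe w = (#positive) - (#negative) = 1 - 8 = -7.
State-sum expansion of <K>. There are 2^9 = 512 states.
Smooth each crossing (0=||, 1=⌣⌢); contribution A^(Σ sign_k(1-2s_k)) * d^(L-1).
Tabulate the states by total A-exponent and number of loops L (A-exp: L × count):
  A^9: L=6 ×1
  A^7: L=5 ×9
  A^5: L=4 ×34, L=6 ×2
  A^3: L=3 ×67, L=5 ×17
  A^1: L=2 ×69, L=4 ×56, L=6 ×1
  A^-1: L=1 ×30, L=3 ×88, L=5 ×8
  A^-3: L=2 ×61, L=4 ×23
  A^-5: L=1 ×9, L=3 ×26, L=5 ×1
  A^-7: L=2 ×6, L=4 ×3
  A^-9: L=3 ×1
Each group contributes A^e * Σ count * d^(L-1):
Powers of d = -A^2 - A^-2: d^2 = A^4 + 2 + A^-4; d^3 = -A^6 - 3*A^2 - 3*A^-2 - A^-6; d^4 = A^8 + 4*A^4 + 6 + 4*A^-4 + A^-8; d^5 = -A^10 - 5*A^6 - 10*A^2 - 10*A^-2 - 5*A^-6 - A^-10.
  A^9 * (d^5) = -A^19 - 5*A^15 - 10*A^11 - 10*A^7 - 5*A^3 - A^-1
  A^7 * (9*d^4) = 9*A^15 + 36*A^11 + 54*A^7 + 36*A^3 + 9*A^-1
  A^5 * (34*d^3 + 2*d^5) = -2*A^15 - 44*A^11 - 122*A^7 - 122*A^3 - 44*A^-1 - 2*A^-5
  A^3 * (67*d^2 + 17*d^4) = 17*A^11 + 135*A^7 + 236*A^3 + 135*A^-1 + 17*A^-5
  A^1 * (69*d + 56*d^3 + d^5) = -A^11 - 61*A^7 - 247*A^3 - 247*A^-1 - 61*A^-5 - A^-9
  A^-1 * (30 + 88*d^2 + 8*d^4) = 8*A^7 + 120*A^3 + 254*A^-1 + 120*A^-5 + 8*A^-9
  A^-3 * (61*d + 23*d^3) = -23*A^3 - 130*A^-1 - 130*A^-5 - 23*A^-9
  A^-5 * (9 + 26*d^2 + d^4) = A^3 + 30*A^-1 + 67*A^-5 + 30*A^-9 + A^-13
  A^-7 * (6*d + 3*d^3) = -3*A^-1 - 15*A^-5 - 15*A^-9 - 3*A^-13
  A^-9 * (d^2) = A^-5 + 2*A^-9 + A^-13
Summing the groups: <K> = -A^19 + 2*A^15 - 2*A^11 + 4*A^7 - 4*A^3 + 3*A^-1 - 3*A^-5 + A^-9 - A^-13
Normalise by the writhe: (-A^3)^(-w) = (-A^3)^(7) = -A^21, so f(A) = -A^21 * <K> = A^40 - 2*A^36 + 2*A^32 - 4*A^28 + 4*A^24 - 3*A^20 + 3*A^16 - A^12 + A^8.
Substitute A = t^(-1/4), i.e. A^e → t^(-e/4): V(t) = t^-2 - t^-3 + 3*t^-4 - 3*t^-5 + 4*t^-6 - 4*t^-7 + 2*t^-8 - 2*t^-9 + t^-10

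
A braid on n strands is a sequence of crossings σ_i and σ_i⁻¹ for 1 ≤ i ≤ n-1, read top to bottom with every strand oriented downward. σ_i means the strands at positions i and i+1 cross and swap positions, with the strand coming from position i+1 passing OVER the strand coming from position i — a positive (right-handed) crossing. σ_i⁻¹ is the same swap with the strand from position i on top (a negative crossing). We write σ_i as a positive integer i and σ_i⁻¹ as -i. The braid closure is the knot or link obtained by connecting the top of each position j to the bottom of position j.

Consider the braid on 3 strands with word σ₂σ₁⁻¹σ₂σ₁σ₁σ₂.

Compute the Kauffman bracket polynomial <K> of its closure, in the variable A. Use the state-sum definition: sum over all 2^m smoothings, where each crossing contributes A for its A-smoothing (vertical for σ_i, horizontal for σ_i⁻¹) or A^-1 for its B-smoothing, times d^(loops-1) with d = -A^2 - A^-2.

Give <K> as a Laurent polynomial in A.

A^8 - A^4 + 2 - A^-4 + A^-8 - A^-12

Derivation:
Braid: s2 s1^-1 s2 s1 s1 s2 on 3 strands, 6 crossings.
Writhe w = (#positive) - (#negative) = 5 - 1 = 4.
Computing the Kauffman bracket via state sum. There are 2^6 = 64 states.
Each crossing splits two ways (0=vertical, 1=horizontal). The state's weight is A^(#A-smoothings - #B-smoothings) * d^(loops - 1).
Tabulate the states by total A-exponent and number of loops L (A-exp: L × count):
  A^6: L=2 ×1
  A^4: L=1 ×3, L=3 ×3
  A^2: L=2 ×14, L=4 ×1
  A^0: L=1 ×10, L=3 ×10
  A^-2: L=2 ×13, L=4 ×2
  A^-4: L=3 ×6
  A^-6: L=4 ×1
Each group contributes A^e * Σ count * d^(L-1):
Powers of d = -A^2 - A^-2: d^2 = A^4 + 2 + A^-4; d^3 = -A^6 - 3*A^2 - 3*A^-2 - A^-6.
  A^6 * (d) = -A^8 - A^4
  A^4 * (3 + 3*d^2) = 3*A^8 + 9*A^4 + 3
  A^2 * (14*d + d^3) = -A^8 - 17*A^4 - 17 - A^-4
  A^0 * (10 + 10*d^2) = 10*A^4 + 30 + 10*A^-4
  A^-2 * (13*d + 2*d^3) = -2*A^4 - 19 - 19*A^-4 - 2*A^-8
  A^-4 * (6*d^2) = 6 + 12*A^-4 + 6*A^-8
  A^-6 * (d^3) = -1 - 3*A^-4 - 3*A^-8 - A^-12
Summing the groups: <K> = A^8 - A^4 + 2 - A^-4 + A^-8 - A^-12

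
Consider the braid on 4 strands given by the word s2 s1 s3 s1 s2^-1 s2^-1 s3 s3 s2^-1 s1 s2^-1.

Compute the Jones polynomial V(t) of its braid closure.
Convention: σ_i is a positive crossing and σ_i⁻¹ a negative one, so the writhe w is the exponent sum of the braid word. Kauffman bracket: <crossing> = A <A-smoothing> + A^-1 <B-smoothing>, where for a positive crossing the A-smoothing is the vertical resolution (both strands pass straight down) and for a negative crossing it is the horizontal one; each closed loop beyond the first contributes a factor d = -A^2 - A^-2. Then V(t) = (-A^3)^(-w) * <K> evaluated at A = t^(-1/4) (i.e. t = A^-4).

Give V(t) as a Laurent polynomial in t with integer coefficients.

t^7 - 3*t^6 + 4*t^5 - 6*t^4 + 7*t^3 - 6*t^2 + 6*t - 3 + 2*t^-1 - t^-2

Derivation:
The presented braid s2 s1 s3 s1 s2^-1 s2^-1 s3 s3 s2^-1 s1 s2^-1 on 4 strands reduces by inverse Markov moves (closure unchanged at each step):
  Deconjugate: the word is γ·β·γ⁻¹ with γ = s2 (prefix) and γ⁻¹ = s2^-1 (suffix); strip both.
Reduced to β = s1 s3 s1 s2^-1 s2^-1 s3 s3 s2^-1 s1 on 4 strands, 9 crossings.
Compute on β:
Braid: s1 s3 s1 s2^-1 s2^-1 s3 s3 s2^-1 s1 on 4 strands, 9 crossings.
Writhe w = (#positive) - (#negative) = 6 - 3 = 3.
Computing the Kauffman bracket via state sum. There are 2^9 = 512 states.
Smooth each crossing (0=||, 1=⌣⌢); contribution A^(Σ sign_k(1-2s_k)) * d^(L-1).
Tabulate the states by total A-exponent and number of loops L (A-exp: L × count):
  A^9: L=5 ×1
  A^7: L=4 ×9
  A^5: L=3 ×32, L=5 ×4
  A^3: L=2 ×55, L=4 ×28, L=6 ×1
  A^1: L=1 ×39, L=3 ×77, L=5 ×10
  A^-1: L=2 ×81, L=4 ×44, L=6 ×1
  A^-3: L=3 ×73, L=5 ×11
  A^-5: L=4 ×35, L=6 ×1
  A^-7: L=5 ×9
  A^-9: L=6 ×1
Each group contributes A^e * Σ count * d^(L-1):
Powers of d = -A^2 - A^-2: d^2 = A^4 + 2 + A^-4; d^3 = -A^6 - 3*A^2 - 3*A^-2 - A^-6; d^4 = A^8 + 4*A^4 + 6 + 4*A^-4 + A^-8; d^5 = -A^10 - 5*A^6 - 10*A^2 - 10*A^-2 - 5*A^-6 - A^-10.
  A^9 * (d^4) = A^17 + 4*A^13 + 6*A^9 + 4*A^5 + A
  A^7 * (9*d^3) = -9*A^13 - 27*A^9 - 27*A^5 - 9*A
  A^5 * (32*d^2 + 4*d^4) = 4*A^13 + 48*A^9 + 88*A^5 + 48*A + 4*A^-3
  A^3 * (55*d + 28*d^3 + d^5) = -A^13 - 33*A^9 - 149*A^5 - 149*A - 33*A^-3 - A^-7
  A^1 * (39 + 77*d^2 + 10*d^4) = 10*A^9 + 117*A^5 + 253*A + 117*A^-3 + 10*A^-7
  A^-1 * (81*d + 44*d^3 + d^5) = -A^9 - 49*A^5 - 223*A - 223*A^-3 - 49*A^-7 - A^-11
  A^-3 * (73*d^2 + 11*d^4) = 11*A^5 + 117*A + 212*A^-3 + 117*A^-7 + 11*A^-11
  A^-5 * (35*d^3 + d^5) = -A^5 - 40*A - 115*A^-3 - 115*A^-7 - 40*A^-11 - A^-15
  A^-7 * (9*d^4) = 9*A + 36*A^-3 + 54*A^-7 + 36*A^-11 + 9*A^-15
  A^-9 * (d^5) = -A - 5*A^-3 - 10*A^-7 - 10*A^-11 - 5*A^-15 - A^-19
Summing the groups: <K> = A^17 - 2*A^13 + 3*A^9 - 6*A^5 + 6*A - 7*A^-3 + 6*A^-7 - 4*A^-11 + 3*A^-15 - A^-19
Normalise by the writhe: (-A^3)^(-w) = (-A^3)^(-3) = -A^-9, so f(A) = -A^-9 * <K> = -A^8 + 2*A^4 - 3 + 6*A^-4 - 6*A^-8 + 7*A^-12 - 6*A^-16 + 4*A^-20 - 3*A^-24 + A^-28.
Substitute A = t^(-1/4), i.e. A^e → t^(-e/4): V(t) = t^7 - 3*t^6 + 4*t^5 - 6*t^4 + 7*t^3 - 6*t^2 + 6*t - 3 + 2*t^-1 - t^-2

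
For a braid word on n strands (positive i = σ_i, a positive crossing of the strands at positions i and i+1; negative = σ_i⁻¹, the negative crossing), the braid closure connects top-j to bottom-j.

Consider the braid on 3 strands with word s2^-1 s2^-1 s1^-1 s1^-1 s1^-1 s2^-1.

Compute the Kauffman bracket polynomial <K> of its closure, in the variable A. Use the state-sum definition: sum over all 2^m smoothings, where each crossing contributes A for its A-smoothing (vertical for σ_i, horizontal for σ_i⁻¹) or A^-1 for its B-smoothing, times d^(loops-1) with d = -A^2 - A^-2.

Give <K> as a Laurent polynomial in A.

A^14 - 2*A^10 + A^6 - 2*A^2 + 2*A^-2 + A^-10

Derivation:
Braid: s2^-1 s2^-1 s1^-1 s1^-1 s1^-1 s2^-1 on 3 strands, 6 crossings.
Writhe w = (#positive) - (#negative) = 0 - 6 = -6.
Computing the Kauffman bracket via state sum. There are 2^6 = 64 states.
Each crossing splits two ways (0=vertical, 1=horizontal). The state's weight is A^(#A-smoothings - #B-smoothings) * d^(loops - 1).
Tabulate the states by total A-exponent and number of loops L (A-exp: L × count):
  A^6: L=5 ×1
  A^4: L=4 ×6
  A^2: L=3 ×15
  A^0: L=2 ×18, L=4 ×2
  A^-2: L=1 ×9, L=3 ×6
  A^-4: L=2 ×6
  A^-6: L=3 ×1
Each group contributes A^e * Σ count * d^(L-1):
Powers of d = -A^2 - A^-2: d^2 = A^4 + 2 + A^-4; d^3 = -A^6 - 3*A^2 - 3*A^-2 - A^-6; d^4 = A^8 + 4*A^4 + 6 + 4*A^-4 + A^-8.
  A^6 * (d^4) = A^14 + 4*A^10 + 6*A^6 + 4*A^2 + A^-2
  A^4 * (6*d^3) = -6*A^10 - 18*A^6 - 18*A^2 - 6*A^-2
  A^2 * (15*d^2) = 15*A^6 + 30*A^2 + 15*A^-2
  A^0 * (18*d + 2*d^3) = -2*A^6 - 24*A^2 - 24*A^-2 - 2*A^-6
  A^-2 * (9 + 6*d^2) = 6*A^2 + 21*A^-2 + 6*A^-6
  A^-4 * (6*d) = -6*A^-2 - 6*A^-6
  A^-6 * (d^2) = A^-2 + 2*A^-6 + A^-10
Summing the groups: <K> = A^14 - 2*A^10 + A^6 - 2*A^2 + 2*A^-2 + A^-10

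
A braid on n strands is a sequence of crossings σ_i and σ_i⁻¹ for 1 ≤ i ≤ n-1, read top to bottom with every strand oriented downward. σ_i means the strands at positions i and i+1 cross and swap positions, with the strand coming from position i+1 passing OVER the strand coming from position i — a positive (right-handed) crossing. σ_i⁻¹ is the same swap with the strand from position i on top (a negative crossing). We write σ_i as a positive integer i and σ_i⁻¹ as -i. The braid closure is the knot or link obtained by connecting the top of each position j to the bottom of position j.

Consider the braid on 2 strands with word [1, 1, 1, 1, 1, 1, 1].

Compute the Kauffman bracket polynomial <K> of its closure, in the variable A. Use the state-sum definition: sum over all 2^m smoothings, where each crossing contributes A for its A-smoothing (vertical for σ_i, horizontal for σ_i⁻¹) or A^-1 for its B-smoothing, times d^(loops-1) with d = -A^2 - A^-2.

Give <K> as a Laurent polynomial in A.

Braid: s1 s1 s1 s1 s1 s1 s1 on 2 strands, 7 crossings.
Writhe w = (#positive) - (#negative) = 7 - 0 = 7.
Enumerate smoothing states for the bracket polynomial. There are 2^7 = 128 states.
For each crossing: s=0 is the vertical smoothing, s=1 horizontal. Crossing k contributes A^(sign_k * (1 - 2*s_k)); loop factor d = -A^2 - A^-2.
Tabulate the states by total A-exponent and number of loops L (A-exp: L × count):
  A^7: L=2 ×1
  A^5: L=1 ×7
  A^3: L=2 ×21
  A^1: L=3 ×35
  A^-1: L=4 ×35
  A^-3: L=5 ×21
  A^-5: L=6 ×7
  A^-7: L=7 ×1
Each group contributes A^e * Σ count * d^(L-1):
Powers of d = -A^2 - A^-2: d^2 = A^4 + 2 + A^-4; d^3 = -A^6 - 3*A^2 - 3*A^-2 - A^-6; d^4 = A^8 + 4*A^4 + 6 + 4*A^-4 + A^-8; d^5 = -A^10 - 5*A^6 - 10*A^2 - 10*A^-2 - 5*A^-6 - A^-10; d^6 = A^12 + 6*A^8 + 15*A^4 + 20 + 15*A^-4 + 6*A^-8 + A^-12.
  A^7 * (d) = -A^9 - A^5
  A^5 * (7) = 7*A^5
  A^3 * (21*d) = -21*A^5 - 21*A
  A^1 * (35*d^2) = 35*A^5 + 70*A + 35*A^-3
  A^-1 * (35*d^3) = -35*A^5 - 105*A - 105*A^-3 - 35*A^-7
  A^-3 * (21*d^4) = 21*A^5 + 84*A + 126*A^-3 + 84*A^-7 + 21*A^-11
  A^-5 * (7*d^5) = -7*A^5 - 35*A - 70*A^-3 - 70*A^-7 - 35*A^-11 - 7*A^-15
  A^-7 * (d^6) = A^5 + 6*A + 15*A^-3 + 20*A^-7 + 15*A^-11 + 6*A^-15 + A^-19
Summing the groups: <K> = -A^9 - A + A^-3 - A^-7 + A^-11 - A^-15 + A^-19

Answer: -A^9 - A + A^-3 - A^-7 + A^-11 - A^-15 + A^-19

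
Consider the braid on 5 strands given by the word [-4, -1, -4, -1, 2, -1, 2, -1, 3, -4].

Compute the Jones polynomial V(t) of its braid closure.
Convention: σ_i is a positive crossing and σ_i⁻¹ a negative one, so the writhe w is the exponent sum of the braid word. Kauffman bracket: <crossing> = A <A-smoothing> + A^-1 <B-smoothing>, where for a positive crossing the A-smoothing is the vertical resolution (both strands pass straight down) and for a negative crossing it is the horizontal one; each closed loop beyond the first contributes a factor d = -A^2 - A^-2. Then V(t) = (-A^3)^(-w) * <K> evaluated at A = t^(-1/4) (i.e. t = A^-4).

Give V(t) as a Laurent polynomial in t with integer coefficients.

Braid: s4^-1 s1^-1 s4^-1 s1^-1 s2 s1^-1 s2 s1^-1 s3 s4^-1 on 5 strands, 10 crossings.
Writhe w = (#positive) - (#negative) = 3 - 7 = -4.
Enumerate smoothing states for the bracket polynomial. There are 2^10 = 1024 states.
Smooth each crossing (0=||, 1=⌣⌢); contribution A^(Σ sign_k(1-2s_k)) * d^(L-1).
Tabulate the states by total A-exponent and number of loops L (A-exp: L × count):
  A^10: L=8 ×1
  A^8: L=7 ×10
  A^6: L=6 ×45
  A^4: L=5 ×118, L=7 ×2
  A^2: L=4 ×195, L=6 ×15
  A^0: L=3 ×203, L=5 ×49
  A^-2: L=2 ×123, L=4 ×85, L=6 ×2
  A^-4: L=1 ×33, L=3 ×78, L=5 ×9
  A^-6: L=2 ×29, L=4 ×16
  A^-8: L=3 ×9, L=5 ×1
  A^-10: L=4 ×1
Each group contributes A^e * Σ count * d^(L-1):
Powers of d = -A^2 - A^-2: d^2 = A^4 + 2 + A^-4; d^3 = -A^6 - 3*A^2 - 3*A^-2 - A^-6; d^4 = A^8 + 4*A^4 + 6 + 4*A^-4 + A^-8; d^5 = -A^10 - 5*A^6 - 10*A^2 - 10*A^-2 - 5*A^-6 - A^-10; d^6 = A^12 + 6*A^8 + 15*A^4 + 20 + 15*A^-4 + 6*A^-8 + A^-12; d^7 = -A^14 - 7*A^10 - 21*A^6 - 35*A^2 - 35*A^-2 - 21*A^-6 - 7*A^-10 - A^-14.
  A^10 * (d^7) = -A^24 - 7*A^20 - 21*A^16 - 35*A^12 - 35*A^8 - 21*A^4 - 7 - A^-4
  A^8 * (10*d^6) = 10*A^20 + 60*A^16 + 150*A^12 + 200*A^8 + 150*A^4 + 60 + 10*A^-4
  A^6 * (45*d^5) = -45*A^16 - 225*A^12 - 450*A^8 - 450*A^4 - 225 - 45*A^-4
  A^4 * (118*d^4 + 2*d^6) = 2*A^16 + 130*A^12 + 502*A^8 + 748*A^4 + 502 + 130*A^-4 + 2*A^-8
  A^2 * (195*d^3 + 15*d^5) = -15*A^12 - 270*A^8 - 735*A^4 - 735 - 270*A^-4 - 15*A^-8
  A^0 * (203*d^2 + 49*d^4) = 49*A^8 + 399*A^4 + 700 + 399*A^-4 + 49*A^-8
  A^-2 * (123*d + 85*d^3 + 2*d^5) = -2*A^8 - 95*A^4 - 398 - 398*A^-4 - 95*A^-8 - 2*A^-12
  A^-4 * (33 + 78*d^2 + 9*d^4) = 9*A^4 + 114 + 243*A^-4 + 114*A^-8 + 9*A^-12
  A^-6 * (29*d + 16*d^3) = -16 - 77*A^-4 - 77*A^-8 - 16*A^-12
  A^-8 * (9*d^2 + d^4) = 1 + 13*A^-4 + 24*A^-8 + 13*A^-12 + A^-16
  A^-10 * (d^3) = -A^-4 - 3*A^-8 - 3*A^-12 - A^-16
Summing the groups: <K> = -A^24 + 3*A^20 - 4*A^16 + 5*A^12 - 6*A^8 + 5*A^4 - 4 + 3*A^-4 - A^-8 + A^-12
Normalise by the writhe: (-A^3)^(-w) = (-A^3)^(4) = A^12, so f(A) = A^12 * <K> = -A^36 + 3*A^32 - 4*A^28 + 5*A^24 - 6*A^20 + 5*A^16 - 4*A^12 + 3*A^8 - A^4 + 1.
Substitute A = t^(-1/4), i.e. A^e → t^(-e/4): V(t) = 1 - t^-1 + 3*t^-2 - 4*t^-3 + 5*t^-4 - 6*t^-5 + 5*t^-6 - 4*t^-7 + 3*t^-8 - t^-9

Answer: 1 - t^-1 + 3*t^-2 - 4*t^-3 + 5*t^-4 - 6*t^-5 + 5*t^-6 - 4*t^-7 + 3*t^-8 - t^-9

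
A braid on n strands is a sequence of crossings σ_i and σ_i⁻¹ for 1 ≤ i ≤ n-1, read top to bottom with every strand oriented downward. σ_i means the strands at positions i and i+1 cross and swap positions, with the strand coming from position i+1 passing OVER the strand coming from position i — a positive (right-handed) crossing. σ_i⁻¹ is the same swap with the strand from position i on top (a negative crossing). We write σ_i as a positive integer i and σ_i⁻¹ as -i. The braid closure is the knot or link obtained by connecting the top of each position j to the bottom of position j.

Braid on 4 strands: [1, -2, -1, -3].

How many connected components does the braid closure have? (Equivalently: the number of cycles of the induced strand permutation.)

2

Derivation:
Track the strand permutation on 4 strands, starting from identity.
  step 1: s1 swaps positions 1,2 -> [2 1 3 4]
  step 2: s2^-1 swaps positions 2,3 -> [2 3 1 4]
  step 3: s1^-1 swaps positions 1,2 -> [3 2 1 4]
  step 4: s3^-1 swaps positions 3,4 -> [3 2 4 1]
Final permutation (position -> original strand): [3 2 4 1]
Closure components = cycle count of this permutation = 2.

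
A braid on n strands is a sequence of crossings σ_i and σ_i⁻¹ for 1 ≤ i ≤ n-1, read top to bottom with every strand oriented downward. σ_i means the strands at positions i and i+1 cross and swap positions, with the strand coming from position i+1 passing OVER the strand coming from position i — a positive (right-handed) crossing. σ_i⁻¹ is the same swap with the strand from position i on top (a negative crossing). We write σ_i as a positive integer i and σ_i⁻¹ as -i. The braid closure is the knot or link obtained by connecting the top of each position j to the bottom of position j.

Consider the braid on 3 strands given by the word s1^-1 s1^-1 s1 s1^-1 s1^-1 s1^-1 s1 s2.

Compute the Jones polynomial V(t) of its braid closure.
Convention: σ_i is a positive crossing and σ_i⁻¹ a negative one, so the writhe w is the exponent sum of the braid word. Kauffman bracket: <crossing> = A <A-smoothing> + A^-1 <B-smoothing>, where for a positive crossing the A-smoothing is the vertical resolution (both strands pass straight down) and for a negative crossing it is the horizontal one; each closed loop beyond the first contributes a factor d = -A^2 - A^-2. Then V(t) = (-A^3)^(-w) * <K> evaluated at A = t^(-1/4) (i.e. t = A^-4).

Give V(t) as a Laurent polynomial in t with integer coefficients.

The presented braid s1^-1 s1^-1 s1 s1^-1 s1^-1 s1^-1 s1 s2 on 3 strands reduces by inverse Markov moves (closure unchanged at each step):
  Destabilize: the word has the form β·s2 where s2 occurs only as the final letter (β ∈ B_2); drop it and the last strand → 2 strands.
Reduced to β = s1^-1 s1^-1 s1 s1^-1 s1^-1 s1^-1 s1 on 2 strands, 7 crossings.
Compute on β:
First cancel adjacent σ_i σ_i⁻¹ pairs (Reidemeister II — same braid, same closure): s1^-1 s1^-1 s1 s1^-1 s1^-1 s1^-1 s1 → s1^-1 s1^-1 s1^-1.
Braid: s1^-1 s1^-1 s1^-1 on 2 strands, 3 crossings.
Writhe w = (#positive) - (#negative) = 0 - 3 = -3.
Computing the Kauffman bracket via state sum. There are 2^3 = 8 states.
Smooth each crossing (0=||, 1=⌣⌢); contribution A^(Σ sign_k(1-2s_k)) * d^(L-1).
  state 000: A-exp=-3, loops=2, term = A^-3 * d^1
  state 001: A-exp=-1, loops=1, term = A^-1 * d^0
  state 010: A-exp=-1, loops=1, term = A^-1 * d^0
  state 011: A-exp=+1, loops=2, term = A^1 * d^1
  state 100: A-exp=-1, loops=1, term = A^-1 * d^0
  state 101: A-exp=+1, loops=2, term = A^1 * d^1
  state 110: A-exp=+1, loops=2, term = A^1 * d^1
  state 111: A-exp=+3, loops=3, term = A^3 * d^2
Collect the terms by A-exponent (count of states per loop number):
Powers of d = -A^2 - A^-2: d^2 = A^4 + 2 + A^-4.
  A^3 * (d^2) = A^7 + 2*A^3 + A^-1
  A^1 * (3*d) = -3*A^3 - 3*A^-1
  A^-1 * (3) = 3*A^-1
  A^-3 * (d) = -A^-1 - A^-5
Summing the groups: <K> = A^7 - A^3 - A^-5
Normalise by the writhe: (-A^3)^(-w) = (-A^3)^(3) = -A^9, so f(A) = -A^9 * <K> = -A^16 + A^12 + A^4.
Substitute A = t^(-1/4), i.e. A^e → t^(-e/4): V(t) = t^-1 + t^-3 - t^-4

Answer: t^-1 + t^-3 - t^-4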